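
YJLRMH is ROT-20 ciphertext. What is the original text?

EPRXSN

Y(24): 24−20=4 → E
J(9): 9−20=-11≡15 → P
L(11): 11−20=-9≡17 → R
R(17): 17−20=-3≡23 → X
M(12): 12−20=-8≡18 → S
H(7): 7−20=-13≡13 → N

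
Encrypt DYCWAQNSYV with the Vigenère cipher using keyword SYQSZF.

VWSOZVFQON

Repeat the key across the message: SYQSZFSYQS
D(3)+S(18): 21 → V
Y(24)+Y(24): 48≡22 → W
C(2)+Q(16): 18 → S
W(22)+S(18): 40≡14 → O
A(0)+Z(25): 25 → Z
Q(16)+F(5): 21 → V
N(13)+S(18): 31≡5 → F
S(18)+Y(24): 42≡16 → Q
Y(24)+Q(16): 40≡14 → O
V(21)+S(18): 39≡13 → N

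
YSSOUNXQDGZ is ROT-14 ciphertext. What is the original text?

KEEAGZJCPSL

Y(24): 24−14=10 → K
S(18): 18−14=4 → E
S(18): 18−14=4 → E
O(14): 14−14=0 → A
U(20): 20−14=6 → G
N(13): 13−14=-1≡25 → Z
X(23): 23−14=9 → J
Q(16): 16−14=2 → C
D(3): 3−14=-11≡15 → P
G(6): 6−14=-8≡18 → S
Z(25): 25−14=11 → L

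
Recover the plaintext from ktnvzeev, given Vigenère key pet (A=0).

Repeat the key across the ciphertext: petpetpe
k(10)−p(15): -5≡21 → v
t(19)−e(4): 15 → p
n(13)−t(19): -6≡20 → u
v(21)−p(15): 6 → g
z(25)−e(4): 21 → v
e(4)−t(19): -15≡11 → l
e(4)−p(15): -11≡15 → p
v(21)−e(4): 17 → r

vpugvlpr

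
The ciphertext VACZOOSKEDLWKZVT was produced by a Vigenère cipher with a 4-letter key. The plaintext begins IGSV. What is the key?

NUKE

Subtract each crib letter from the matching ciphertext letter (mod 26):
V(21)−I(8)=13 → N
A(0)−G(6)=-6≡20 → U
C(2)−S(18)=-16≡10 → K
Z(25)−V(21)=4 → E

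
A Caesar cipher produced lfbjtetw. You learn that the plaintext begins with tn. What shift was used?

18

From the crib: l(11)−t(19)=-8≡18, so the shift is 18.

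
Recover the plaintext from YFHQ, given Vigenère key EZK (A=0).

UGXM

Repeat the key across the ciphertext: EZKE
Y(24)−E(4): 20 → U
F(5)−Z(25): -20≡6 → G
H(7)−K(10): -3≡23 → X
Q(16)−E(4): 12 → M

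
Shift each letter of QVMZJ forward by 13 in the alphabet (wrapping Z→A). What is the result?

Q(16): 16+13=29≡3 → D
V(21): 21+13=34≡8 → I
M(12): 12+13=25 → Z
Z(25): 25+13=38≡12 → M
J(9): 9+13=22 → W

DIZMW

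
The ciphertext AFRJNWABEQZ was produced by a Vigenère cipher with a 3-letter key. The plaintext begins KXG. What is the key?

QIL

Subtract each crib letter from the matching ciphertext letter (mod 26):
A(0)−K(10)=-10≡16 → Q
F(5)−X(23)=-18≡8 → I
R(17)−G(6)=11 → L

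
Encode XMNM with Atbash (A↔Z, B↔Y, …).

X(23) → C(2)
M(12) → N(13)
N(13) → M(12)
M(12) → N(13)

CNMN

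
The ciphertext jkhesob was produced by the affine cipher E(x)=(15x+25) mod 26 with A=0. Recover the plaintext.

The inverse of 15 mod 26 is 7, since 15·7=105≡1. Apply D(y)=7·(y−25) mod 26:
j(9): 7·(9−25)=-112≡18 → s
k(10): 7·(10−25)=-105≡25 → z
h(7): 7·(7−25)=-126≡4 → e
e(4): 7·(4−25)=-147≡9 → j
s(18): 7·(18−25)=-49≡3 → d
o(14): 7·(14−25)=-77≡1 → b
b(1): 7·(1−25)=-168≡14 → o

szejdbo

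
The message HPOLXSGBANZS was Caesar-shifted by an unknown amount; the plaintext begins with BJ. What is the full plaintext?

From the crib: H(7)−B(1)=6, so the shift is 6.
Subtract 6 from each ciphertext letter:
H(7): 7−6=1 → B
P(15): 15−6=9 → J
O(14): 14−6=8 → I
L(11): 11−6=5 → F
X(23): 23−6=17 → R
S(18): 18−6=12 → M
G(6): 6−6=0 → A
B(1): 1−6=-5≡21 → V
A(0): 0−6=-6≡20 → U
N(13): 13−6=7 → H
Z(25): 25−6=19 → T
S(18): 18−6=12 → M

BJIFRMAVUHTM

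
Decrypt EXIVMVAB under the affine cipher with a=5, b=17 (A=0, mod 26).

The inverse of 5 mod 26 is 21, since 5·21=105≡1. Apply D(y)=21·(y−17) mod 26:
E(4): 21·(4−17)=-273≡13 → N
X(23): 21·(23−17)=126≡22 → W
I(8): 21·(8−17)=-189≡19 → T
V(21): 21·(21−17)=84≡6 → G
M(12): 21·(12−17)=-105≡25 → Z
V(21): 21·(21−17)=84≡6 → G
A(0): 21·(0−17)=-357≡7 → H
B(1): 21·(1−17)=-336≡2 → C

NWTGZGHC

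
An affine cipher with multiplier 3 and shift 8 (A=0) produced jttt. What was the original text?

The inverse of 3 mod 26 is 9, since 3·9=27≡1. Apply D(y)=9·(y−8) mod 26:
j(9): 9·(9−8)=9 → j
t(19): 9·(19−8)=99≡21 → v
t(19): 9·(19−8)=99≡21 → v
t(19): 9·(19−8)=99≡21 → v

jvvv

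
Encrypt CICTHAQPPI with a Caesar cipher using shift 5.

HNHYMFVUUN

C(2): 2+5=7 → H
I(8): 8+5=13 → N
C(2): 2+5=7 → H
T(19): 19+5=24 → Y
H(7): 7+5=12 → M
A(0): 0+5=5 → F
Q(16): 16+5=21 → V
P(15): 15+5=20 → U
P(15): 15+5=20 → U
I(8): 8+5=13 → N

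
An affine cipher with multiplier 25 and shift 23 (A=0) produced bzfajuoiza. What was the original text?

wysxodjpyx

The inverse of 25 mod 26 is 25, since 25·25=625≡1. Apply D(y)=25·(y−23) mod 26:
b(1): 25·(1−23)=-550≡22 → w
z(25): 25·(25−23)=50≡24 → y
f(5): 25·(5−23)=-450≡18 → s
a(0): 25·(0−23)=-575≡23 → x
j(9): 25·(9−23)=-350≡14 → o
u(20): 25·(20−23)=-75≡3 → d
o(14): 25·(14−23)=-225≡9 → j
i(8): 25·(8−23)=-375≡15 → p
z(25): 25·(25−23)=50≡24 → y
a(0): 25·(0−23)=-575≡23 → x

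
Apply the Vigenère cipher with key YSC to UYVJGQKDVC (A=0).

SQXHYSIVXA

Repeat the key across the message: YSCYSCYSCY
U(20)+Y(24): 44≡18 → S
Y(24)+S(18): 42≡16 → Q
V(21)+C(2): 23 → X
J(9)+Y(24): 33≡7 → H
G(6)+S(18): 24 → Y
Q(16)+C(2): 18 → S
K(10)+Y(24): 34≡8 → I
D(3)+S(18): 21 → V
V(21)+C(2): 23 → X
C(2)+Y(24): 26≡0 → A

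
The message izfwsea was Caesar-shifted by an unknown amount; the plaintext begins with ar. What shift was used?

From the crib: i(8)−a(0)=8, so the shift is 8.

8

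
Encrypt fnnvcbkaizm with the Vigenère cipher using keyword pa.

Repeat the key across the message: papapapapap
f(5)+p(15): 20 → u
n(13)+a(0): 13 → n
n(13)+p(15): 28≡2 → c
v(21)+a(0): 21 → v
c(2)+p(15): 17 → r
b(1)+a(0): 1 → b
k(10)+p(15): 25 → z
a(0)+a(0): 0 → a
i(8)+p(15): 23 → x
z(25)+a(0): 25 → z
m(12)+p(15): 27≡1 → b

uncvrbzaxzb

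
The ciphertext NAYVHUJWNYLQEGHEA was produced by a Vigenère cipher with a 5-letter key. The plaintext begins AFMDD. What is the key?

Subtract each crib letter from the matching ciphertext letter (mod 26):
N(13)−A(0)=13 → N
A(0)−F(5)=-5≡21 → V
Y(24)−M(12)=12 → M
V(21)−D(3)=18 → S
H(7)−D(3)=4 → E

NVMSE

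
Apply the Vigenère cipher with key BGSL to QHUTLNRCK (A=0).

RNMEMTJNL

Repeat the key across the message: BGSLBGSLB
Q(16)+B(1): 17 → R
H(7)+G(6): 13 → N
U(20)+S(18): 38≡12 → M
T(19)+L(11): 30≡4 → E
L(11)+B(1): 12 → M
N(13)+G(6): 19 → T
R(17)+S(18): 35≡9 → J
C(2)+L(11): 13 → N
K(10)+B(1): 11 → L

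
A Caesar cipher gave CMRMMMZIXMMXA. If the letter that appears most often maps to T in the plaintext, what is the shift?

The most frequent ciphertext letter is M (appears 6 times).
M is position 12; T is position 19.
Shift = -7≡19.

19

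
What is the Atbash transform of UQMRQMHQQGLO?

U(20) → F(5)
Q(16) → J(9)
M(12) → N(13)
R(17) → I(8)
Q(16) → J(9)
M(12) → N(13)
H(7) → S(18)
Q(16) → J(9)
Q(16) → J(9)
G(6) → T(19)
L(11) → O(14)
O(14) → L(11)

FJNIJNSJJTOL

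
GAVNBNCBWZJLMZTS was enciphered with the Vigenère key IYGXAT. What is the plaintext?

YCPQBUUDQCJSEBNV

Repeat the key across the ciphertext: IYGXATIYGXATIYGX
G(6)−I(8): -2≡24 → Y
A(0)−Y(24): -24≡2 → C
V(21)−G(6): 15 → P
N(13)−X(23): -10≡16 → Q
B(1)−A(0): 1 → B
N(13)−T(19): -6≡20 → U
C(2)−I(8): -6≡20 → U
B(1)−Y(24): -23≡3 → D
W(22)−G(6): 16 → Q
Z(25)−X(23): 2 → C
J(9)−A(0): 9 → J
L(11)−T(19): -8≡18 → S
M(12)−I(8): 4 → E
Z(25)−Y(24): 1 → B
T(19)−G(6): 13 → N
S(18)−X(23): -5≡21 → V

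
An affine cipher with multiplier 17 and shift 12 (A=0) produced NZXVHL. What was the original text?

XNTZPD

The inverse of 17 mod 26 is 23, since 17·23=391≡1. Apply D(y)=23·(y−12) mod 26:
N(13): 23·(13−12)=23 → X
Z(25): 23·(25−12)=299≡13 → N
X(23): 23·(23−12)=253≡19 → T
V(21): 23·(21−12)=207≡25 → Z
H(7): 23·(7−12)=-115≡15 → P
L(11): 23·(11−12)=-23≡3 → D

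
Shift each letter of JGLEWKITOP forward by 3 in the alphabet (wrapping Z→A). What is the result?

MJOHZNLWRS

J(9): 9+3=12 → M
G(6): 6+3=9 → J
L(11): 11+3=14 → O
E(4): 4+3=7 → H
W(22): 22+3=25 → Z
K(10): 10+3=13 → N
I(8): 8+3=11 → L
T(19): 19+3=22 → W
O(14): 14+3=17 → R
P(15): 15+3=18 → S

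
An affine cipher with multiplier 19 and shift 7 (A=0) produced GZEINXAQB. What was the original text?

The inverse of 19 mod 26 is 11, since 19·11=209≡1. Apply D(y)=11·(y−7) mod 26:
G(6): 11·(6−7)=-11≡15 → P
Z(25): 11·(25−7)=198≡16 → Q
E(4): 11·(4−7)=-33≡19 → T
I(8): 11·(8−7)=11 → L
N(13): 11·(13−7)=66≡14 → O
X(23): 11·(23−7)=176≡20 → U
A(0): 11·(0−7)=-77≡1 → B
Q(16): 11·(16−7)=99≡21 → V
B(1): 11·(1−7)=-66≡12 → M

PQTLOUBVM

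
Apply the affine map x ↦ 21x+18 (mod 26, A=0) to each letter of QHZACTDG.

QJXSIBDO

Q(16): 21·16+18=354≡16 → Q
H(7): 21·7+18=165≡9 → J
Z(25): 21·25+18=543≡23 → X
A(0): 21·0+18=18 → S
C(2): 21·2+18=60≡8 → I
T(19): 21·19+18=417≡1 → B
D(3): 21·3+18=81≡3 → D
G(6): 21·6+18=144≡14 → O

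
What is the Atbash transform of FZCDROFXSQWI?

UAXWILUCHJDR

F(5) → U(20)
Z(25) → A(0)
C(2) → X(23)
D(3) → W(22)
R(17) → I(8)
O(14) → L(11)
F(5) → U(20)
X(23) → C(2)
S(18) → H(7)
Q(16) → J(9)
W(22) → D(3)
I(8) → R(17)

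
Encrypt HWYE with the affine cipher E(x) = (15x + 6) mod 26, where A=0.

HYCO

H(7): 15·7+6=111≡7 → H
W(22): 15·22+6=336≡24 → Y
Y(24): 15·24+6=366≡2 → C
E(4): 15·4+6=66≡14 → O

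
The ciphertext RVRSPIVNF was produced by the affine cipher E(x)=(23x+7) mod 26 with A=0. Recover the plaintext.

OEOFGREYS

The inverse of 23 mod 26 is 17, since 23·17=391≡1. Apply D(y)=17·(y−7) mod 26:
R(17): 17·(17−7)=170≡14 → O
V(21): 17·(21−7)=238≡4 → E
R(17): 17·(17−7)=170≡14 → O
S(18): 17·(18−7)=187≡5 → F
P(15): 17·(15−7)=136≡6 → G
I(8): 17·(8−7)=17 → R
V(21): 17·(21−7)=238≡4 → E
N(13): 17·(13−7)=102≡24 → Y
F(5): 17·(5−7)=-34≡18 → S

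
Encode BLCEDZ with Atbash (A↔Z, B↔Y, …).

YOXVWA

B(1) → Y(24)
L(11) → O(14)
C(2) → X(23)
E(4) → V(21)
D(3) → W(22)
Z(25) → A(0)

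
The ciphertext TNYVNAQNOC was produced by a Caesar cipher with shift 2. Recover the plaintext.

T(19): 19−2=17 → R
N(13): 13−2=11 → L
Y(24): 24−2=22 → W
V(21): 21−2=19 → T
N(13): 13−2=11 → L
A(0): 0−2=-2≡24 → Y
Q(16): 16−2=14 → O
N(13): 13−2=11 → L
O(14): 14−2=12 → M
C(2): 2−2=0 → A

RLWTLYOLMA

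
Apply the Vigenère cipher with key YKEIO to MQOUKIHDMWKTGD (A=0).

KASCYGRHUKIDKL

Repeat the key across the message: YKEIOYKEIOYKEI
M(12)+Y(24): 36≡10 → K
Q(16)+K(10): 26≡0 → A
O(14)+E(4): 18 → S
U(20)+I(8): 28≡2 → C
K(10)+O(14): 24 → Y
I(8)+Y(24): 32≡6 → G
H(7)+K(10): 17 → R
D(3)+E(4): 7 → H
M(12)+I(8): 20 → U
W(22)+O(14): 36≡10 → K
K(10)+Y(24): 34≡8 → I
T(19)+K(10): 29≡3 → D
G(6)+E(4): 10 → K
D(3)+I(8): 11 → L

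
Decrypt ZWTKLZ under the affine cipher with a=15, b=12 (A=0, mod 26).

The inverse of 15 mod 26 is 7, since 15·7=105≡1. Apply D(y)=7·(y−12) mod 26:
Z(25): 7·(25−12)=91≡13 → N
W(22): 7·(22−12)=70≡18 → S
T(19): 7·(19−12)=49≡23 → X
K(10): 7·(10−12)=-14≡12 → M
L(11): 7·(11−12)=-7≡19 → T
Z(25): 7·(25−12)=91≡13 → N

NSXMTN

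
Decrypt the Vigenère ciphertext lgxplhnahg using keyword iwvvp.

Repeat the key across the ciphertext: iwvvpiwvvp
l(11)−i(8): 3 → d
g(6)−w(22): -16≡10 → k
x(23)−v(21): 2 → c
p(15)−v(21): -6≡20 → u
l(11)−p(15): -4≡22 → w
h(7)−i(8): -1≡25 → z
n(13)−w(22): -9≡17 → r
a(0)−v(21): -21≡5 → f
h(7)−v(21): -14≡12 → m
g(6)−p(15): -9≡17 → r

dkcuwzrfmr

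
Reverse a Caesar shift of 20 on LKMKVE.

RQSQBK

L(11): 11−20=-9≡17 → R
K(10): 10−20=-10≡16 → Q
M(12): 12−20=-8≡18 → S
K(10): 10−20=-10≡16 → Q
V(21): 21−20=1 → B
E(4): 4−20=-16≡10 → K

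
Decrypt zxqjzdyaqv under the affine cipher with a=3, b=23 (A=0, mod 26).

sapescjbpi

The inverse of 3 mod 26 is 9, since 3·9=27≡1. Apply D(y)=9·(y−23) mod 26:
z(25): 9·(25−23)=18 → s
x(23): 9·(23−23)=0 → a
q(16): 9·(16−23)=-63≡15 → p
j(9): 9·(9−23)=-126≡4 → e
z(25): 9·(25−23)=18 → s
d(3): 9·(3−23)=-180≡2 → c
y(24): 9·(24−23)=9 → j
a(0): 9·(0−23)=-207≡1 → b
q(16): 9·(16−23)=-63≡15 → p
v(21): 9·(21−23)=-18≡8 → i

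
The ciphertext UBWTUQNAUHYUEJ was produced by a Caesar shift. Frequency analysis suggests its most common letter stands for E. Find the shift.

The most frequent ciphertext letter is U (appears 4 times).
U is position 20; E is position 4.
Shift = 16.

16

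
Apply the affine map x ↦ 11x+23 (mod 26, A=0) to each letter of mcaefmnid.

m(12): 11·12+23=155≡25 → z
c(2): 11·2+23=45≡19 → t
a(0): 11·0+23=23 → x
e(4): 11·4+23=67≡15 → p
f(5): 11·5+23=78≡0 → a
m(12): 11·12+23=155≡25 → z
n(13): 11·13+23=166≡10 → k
i(8): 11·8+23=111≡7 → h
d(3): 11·3+23=56≡4 → e

ztxpazkhe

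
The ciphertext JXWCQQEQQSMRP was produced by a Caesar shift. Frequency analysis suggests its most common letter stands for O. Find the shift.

2

The most frequent ciphertext letter is Q (appears 4 times).
Q is position 16; O is position 14.
Shift = 2.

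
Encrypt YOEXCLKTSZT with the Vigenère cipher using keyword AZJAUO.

Repeat the key across the message: AZJAUOAZJAU
Y(24)+A(0): 24 → Y
O(14)+Z(25): 39≡13 → N
E(4)+J(9): 13 → N
X(23)+A(0): 23 → X
C(2)+U(20): 22 → W
L(11)+O(14): 25 → Z
K(10)+A(0): 10 → K
T(19)+Z(25): 44≡18 → S
S(18)+J(9): 27≡1 → B
Z(25)+A(0): 25 → Z
T(19)+U(20): 39≡13 → N

YNNXWZKSBZN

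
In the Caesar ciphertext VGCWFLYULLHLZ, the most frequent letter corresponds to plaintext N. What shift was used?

24

The most frequent ciphertext letter is L (appears 4 times).
L is position 11; N is position 13.
Shift = -2≡24.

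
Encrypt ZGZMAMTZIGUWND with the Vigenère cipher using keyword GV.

FBFHGHZUOBARTY

Repeat the key across the message: GVGVGVGVGVGVGV
Z(25)+G(6): 31≡5 → F
G(6)+V(21): 27≡1 → B
Z(25)+G(6): 31≡5 → F
M(12)+V(21): 33≡7 → H
A(0)+G(6): 6 → G
M(12)+V(21): 33≡7 → H
T(19)+G(6): 25 → Z
Z(25)+V(21): 46≡20 → U
I(8)+G(6): 14 → O
G(6)+V(21): 27≡1 → B
U(20)+G(6): 26≡0 → A
W(22)+V(21): 43≡17 → R
N(13)+G(6): 19 → T
D(3)+V(21): 24 → Y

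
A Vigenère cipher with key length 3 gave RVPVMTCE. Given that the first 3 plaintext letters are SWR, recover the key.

Subtract each crib letter from the matching ciphertext letter (mod 26):
R(17)−S(18)=-1≡25 → Z
V(21)−W(22)=-1≡25 → Z
P(15)−R(17)=-2≡24 → Y

ZZY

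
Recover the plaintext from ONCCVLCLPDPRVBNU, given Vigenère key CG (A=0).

MHAWTFAFNXNLTVLO

Repeat the key across the ciphertext: CGCGCGCGCGCGCGCG
O(14)−C(2): 12 → M
N(13)−G(6): 7 → H
C(2)−C(2): 0 → A
C(2)−G(6): -4≡22 → W
V(21)−C(2): 19 → T
L(11)−G(6): 5 → F
C(2)−C(2): 0 → A
L(11)−G(6): 5 → F
P(15)−C(2): 13 → N
D(3)−G(6): -3≡23 → X
P(15)−C(2): 13 → N
R(17)−G(6): 11 → L
V(21)−C(2): 19 → T
B(1)−G(6): -5≡21 → V
N(13)−C(2): 11 → L
U(20)−G(6): 14 → O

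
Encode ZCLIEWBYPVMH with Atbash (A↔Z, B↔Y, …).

AXORVDYBKENS

Z(25) → A(0)
C(2) → X(23)
L(11) → O(14)
I(8) → R(17)
E(4) → V(21)
W(22) → D(3)
B(1) → Y(24)
Y(24) → B(1)
P(15) → K(10)
V(21) → E(4)
M(12) → N(13)
H(7) → S(18)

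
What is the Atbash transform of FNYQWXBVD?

F(5) → U(20)
N(13) → M(12)
Y(24) → B(1)
Q(16) → J(9)
W(22) → D(3)
X(23) → C(2)
B(1) → Y(24)
V(21) → E(4)
D(3) → W(22)

UMBJDCYEW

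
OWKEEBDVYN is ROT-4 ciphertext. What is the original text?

O(14): 14−4=10 → K
W(22): 22−4=18 → S
K(10): 10−4=6 → G
E(4): 4−4=0 → A
E(4): 4−4=0 → A
B(1): 1−4=-3≡23 → X
D(3): 3−4=-1≡25 → Z
V(21): 21−4=17 → R
Y(24): 24−4=20 → U
N(13): 13−4=9 → J

KSGAAXZRUJ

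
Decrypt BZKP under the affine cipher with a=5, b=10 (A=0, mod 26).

The inverse of 5 mod 26 is 21, since 5·21=105≡1. Apply D(y)=21·(y−10) mod 26:
B(1): 21·(1−10)=-189≡19 → T
Z(25): 21·(25−10)=315≡3 → D
K(10): 21·(10−10)=0 → A
P(15): 21·(15−10)=105≡1 → B

TDAB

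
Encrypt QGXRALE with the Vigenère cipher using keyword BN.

RTYEBYF

Repeat the key across the message: BNBNBNB
Q(16)+B(1): 17 → R
G(6)+N(13): 19 → T
X(23)+B(1): 24 → Y
R(17)+N(13): 30≡4 → E
A(0)+B(1): 1 → B
L(11)+N(13): 24 → Y
E(4)+B(1): 5 → F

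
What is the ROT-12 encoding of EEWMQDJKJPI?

QQIYCPVWVBU

E(4): 4+12=16 → Q
E(4): 4+12=16 → Q
W(22): 22+12=34≡8 → I
M(12): 12+12=24 → Y
Q(16): 16+12=28≡2 → C
D(3): 3+12=15 → P
J(9): 9+12=21 → V
K(10): 10+12=22 → W
J(9): 9+12=21 → V
P(15): 15+12=27≡1 → B
I(8): 8+12=20 → U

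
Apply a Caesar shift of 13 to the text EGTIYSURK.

E(4): 4+13=17 → R
G(6): 6+13=19 → T
T(19): 19+13=32≡6 → G
I(8): 8+13=21 → V
Y(24): 24+13=37≡11 → L
S(18): 18+13=31≡5 → F
U(20): 20+13=33≡7 → H
R(17): 17+13=30≡4 → E
K(10): 10+13=23 → X

RTGVLFHEX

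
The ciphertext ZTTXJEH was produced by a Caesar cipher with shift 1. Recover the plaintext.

YSSWIDG

Z(25): 25−1=24 → Y
T(19): 19−1=18 → S
T(19): 19−1=18 → S
X(23): 23−1=22 → W
J(9): 9−1=8 → I
E(4): 4−1=3 → D
H(7): 7−1=6 → G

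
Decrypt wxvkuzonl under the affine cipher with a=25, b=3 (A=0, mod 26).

hgitjepqs

The inverse of 25 mod 26 is 25, since 25·25=625≡1. Apply D(y)=25·(y−3) mod 26:
w(22): 25·(22−3)=475≡7 → h
x(23): 25·(23−3)=500≡6 → g
v(21): 25·(21−3)=450≡8 → i
k(10): 25·(10−3)=175≡19 → t
u(20): 25·(20−3)=425≡9 → j
z(25): 25·(25−3)=550≡4 → e
o(14): 25·(14−3)=275≡15 → p
n(13): 25·(13−3)=250≡16 → q
l(11): 25·(11−3)=200≡18 → s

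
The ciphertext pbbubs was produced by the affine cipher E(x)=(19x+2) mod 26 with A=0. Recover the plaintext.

nppqpu

The inverse of 19 mod 26 is 11, since 19·11=209≡1. Apply D(y)=11·(y−2) mod 26:
p(15): 11·(15−2)=143≡13 → n
b(1): 11·(1−2)=-11≡15 → p
b(1): 11·(1−2)=-11≡15 → p
u(20): 11·(20−2)=198≡16 → q
b(1): 11·(1−2)=-11≡15 → p
s(18): 11·(18−2)=176≡20 → u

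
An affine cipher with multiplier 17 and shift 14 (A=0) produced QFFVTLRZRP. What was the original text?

UBBFLJRTRX

The inverse of 17 mod 26 is 23, since 17·23=391≡1. Apply D(y)=23·(y−14) mod 26:
Q(16): 23·(16−14)=46≡20 → U
F(5): 23·(5−14)=-207≡1 → B
F(5): 23·(5−14)=-207≡1 → B
V(21): 23·(21−14)=161≡5 → F
T(19): 23·(19−14)=115≡11 → L
L(11): 23·(11−14)=-69≡9 → J
R(17): 23·(17−14)=69≡17 → R
Z(25): 23·(25−14)=253≡19 → T
R(17): 23·(17−14)=69≡17 → R
P(15): 23·(15−14)=23 → X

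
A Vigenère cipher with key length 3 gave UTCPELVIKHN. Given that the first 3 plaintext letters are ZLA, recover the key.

Subtract each crib letter from the matching ciphertext letter (mod 26):
U(20)−Z(25)=-5≡21 → V
T(19)−L(11)=8 → I
C(2)−A(0)=2 → C

VIC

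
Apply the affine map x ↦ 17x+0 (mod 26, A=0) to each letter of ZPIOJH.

Z(25): 17·25+0=425≡9 → J
P(15): 17·15+0=255≡21 → V
I(8): 17·8+0=136≡6 → G
O(14): 17·14+0=238≡4 → E
J(9): 17·9+0=153≡23 → X
H(7): 17·7+0=119≡15 → P

JVGEXP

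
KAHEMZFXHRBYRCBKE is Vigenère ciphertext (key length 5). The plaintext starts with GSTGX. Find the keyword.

Subtract each crib letter from the matching ciphertext letter (mod 26):
K(10)−G(6)=4 → E
A(0)−S(18)=-18≡8 → I
H(7)−T(19)=-12≡14 → O
E(4)−G(6)=-2≡24 → Y
M(12)−X(23)=-11≡15 → P

EIOYP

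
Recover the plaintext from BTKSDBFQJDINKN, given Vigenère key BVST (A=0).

Repeat the key across the ciphertext: BVSTBVSTBVSTBV
B(1)−B(1): 0 → A
T(19)−V(21): -2≡24 → Y
K(10)−S(18): -8≡18 → S
S(18)−T(19): -1≡25 → Z
D(3)−B(1): 2 → C
B(1)−V(21): -20≡6 → G
F(5)−S(18): -13≡13 → N
Q(16)−T(19): -3≡23 → X
J(9)−B(1): 8 → I
D(3)−V(21): -18≡8 → I
I(8)−S(18): -10≡16 → Q
N(13)−T(19): -6≡20 → U
K(10)−B(1): 9 → J
N(13)−V(21): -8≡18 → S

AYSZCGNXIIQUJS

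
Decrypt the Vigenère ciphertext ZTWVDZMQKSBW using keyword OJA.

LKWHUZYHKESW

Repeat the key across the ciphertext: OJAOJAOJAOJA
Z(25)−O(14): 11 → L
T(19)−J(9): 10 → K
W(22)−A(0): 22 → W
V(21)−O(14): 7 → H
D(3)−J(9): -6≡20 → U
Z(25)−A(0): 25 → Z
M(12)−O(14): -2≡24 → Y
Q(16)−J(9): 7 → H
K(10)−A(0): 10 → K
S(18)−O(14): 4 → E
B(1)−J(9): -8≡18 → S
W(22)−A(0): 22 → W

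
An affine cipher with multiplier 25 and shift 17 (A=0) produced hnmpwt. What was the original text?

kefcvy

The inverse of 25 mod 26 is 25, since 25·25=625≡1. Apply D(y)=25·(y−17) mod 26:
h(7): 25·(7−17)=-250≡10 → k
n(13): 25·(13−17)=-100≡4 → e
m(12): 25·(12−17)=-125≡5 → f
p(15): 25·(15−17)=-50≡2 → c
w(22): 25·(22−17)=125≡21 → v
t(19): 25·(19−17)=50≡24 → y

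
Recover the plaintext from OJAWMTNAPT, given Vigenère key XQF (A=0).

RTVZWOQKKW

Repeat the key across the ciphertext: XQFXQFXQFX
O(14)−X(23): -9≡17 → R
J(9)−Q(16): -7≡19 → T
A(0)−F(5): -5≡21 → V
W(22)−X(23): -1≡25 → Z
M(12)−Q(16): -4≡22 → W
T(19)−F(5): 14 → O
N(13)−X(23): -10≡16 → Q
A(0)−Q(16): -16≡10 → K
P(15)−F(5): 10 → K
T(19)−X(23): -4≡22 → W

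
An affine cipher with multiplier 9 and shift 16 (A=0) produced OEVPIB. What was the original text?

The inverse of 9 mod 26 is 3, since 9·3=27≡1. Apply D(y)=3·(y−16) mod 26:
O(14): 3·(14−16)=-6≡20 → U
E(4): 3·(4−16)=-36≡16 → Q
V(21): 3·(21−16)=15 → P
P(15): 3·(15−16)=-3≡23 → X
I(8): 3·(8−16)=-24≡2 → C
B(1): 3·(1−16)=-45≡7 → H

UQPXCH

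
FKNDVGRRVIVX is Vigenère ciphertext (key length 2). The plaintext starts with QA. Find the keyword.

PK

Subtract each crib letter from the matching ciphertext letter (mod 26):
F(5)−Q(16)=-11≡15 → P
K(10)−A(0)=10 → K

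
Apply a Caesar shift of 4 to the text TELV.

T(19): 19+4=23 → X
E(4): 4+4=8 → I
L(11): 11+4=15 → P
V(21): 21+4=25 → Z

XIPZ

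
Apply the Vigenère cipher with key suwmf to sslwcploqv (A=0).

kmhihhfkca

Repeat the key across the message: suwmfsuwmf
s(18)+s(18): 36≡10 → k
s(18)+u(20): 38≡12 → m
l(11)+w(22): 33≡7 → h
w(22)+m(12): 34≡8 → i
c(2)+f(5): 7 → h
p(15)+s(18): 33≡7 → h
l(11)+u(20): 31≡5 → f
o(14)+w(22): 36≡10 → k
q(16)+m(12): 28≡2 → c
v(21)+f(5): 26≡0 → a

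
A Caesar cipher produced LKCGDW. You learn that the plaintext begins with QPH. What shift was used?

From the crib: L(11)−Q(16)=-5≡21, so the shift is 21.

21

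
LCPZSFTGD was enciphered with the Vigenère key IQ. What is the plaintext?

DMHJKPLQV

Repeat the key across the ciphertext: IQIQIQIQI
L(11)−I(8): 3 → D
C(2)−Q(16): -14≡12 → M
P(15)−I(8): 7 → H
Z(25)−Q(16): 9 → J
S(18)−I(8): 10 → K
F(5)−Q(16): -11≡15 → P
T(19)−I(8): 11 → L
G(6)−Q(16): -10≡16 → Q
D(3)−I(8): -5≡21 → V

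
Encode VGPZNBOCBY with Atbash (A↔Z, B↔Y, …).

V(21) → E(4)
G(6) → T(19)
P(15) → K(10)
Z(25) → A(0)
N(13) → M(12)
B(1) → Y(24)
O(14) → L(11)
C(2) → X(23)
B(1) → Y(24)
Y(24) → B(1)

ETKAMYLXYB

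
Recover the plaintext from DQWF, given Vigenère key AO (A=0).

Repeat the key across the ciphertext: AOAO
D(3)−A(0): 3 → D
Q(16)−O(14): 2 → C
W(22)−A(0): 22 → W
F(5)−O(14): -9≡17 → R

DCWR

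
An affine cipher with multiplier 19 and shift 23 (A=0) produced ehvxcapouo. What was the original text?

The inverse of 19 mod 26 is 11, since 19·11=209≡1. Apply D(y)=11·(y−23) mod 26:
e(4): 11·(4−23)=-209≡25 → z
h(7): 11·(7−23)=-176≡6 → g
v(21): 11·(21−23)=-22≡4 → e
x(23): 11·(23−23)=0 → a
c(2): 11·(2−23)=-231≡3 → d
a(0): 11·(0−23)=-253≡7 → h
p(15): 11·(15−23)=-88≡16 → q
o(14): 11·(14−23)=-99≡5 → f
u(20): 11·(20−23)=-33≡19 → t
o(14): 11·(14−23)=-99≡5 → f

zgeadhqftf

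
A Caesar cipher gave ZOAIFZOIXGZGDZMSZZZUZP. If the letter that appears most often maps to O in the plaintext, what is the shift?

The most frequent ciphertext letter is Z (appears 8 times).
Z is position 25; O is position 14.
Shift = 11.

11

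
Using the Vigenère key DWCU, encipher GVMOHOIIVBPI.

Repeat the key across the message: DWCUDWCUDWCU
G(6)+D(3): 9 → J
V(21)+W(22): 43≡17 → R
M(12)+C(2): 14 → O
O(14)+U(20): 34≡8 → I
H(7)+D(3): 10 → K
O(14)+W(22): 36≡10 → K
I(8)+C(2): 10 → K
I(8)+U(20): 28≡2 → C
V(21)+D(3): 24 → Y
B(1)+W(22): 23 → X
P(15)+C(2): 17 → R
I(8)+U(20): 28≡2 → C

JROIKKKCYXRC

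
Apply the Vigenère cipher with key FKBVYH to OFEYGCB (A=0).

TPFTEJG

Repeat the key across the message: FKBVYHF
O(14)+F(5): 19 → T
F(5)+K(10): 15 → P
E(4)+B(1): 5 → F
Y(24)+V(21): 45≡19 → T
G(6)+Y(24): 30≡4 → E
C(2)+H(7): 9 → J
B(1)+F(5): 6 → G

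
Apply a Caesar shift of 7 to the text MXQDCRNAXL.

TEXKJYUHES

M(12): 12+7=19 → T
X(23): 23+7=30≡4 → E
Q(16): 16+7=23 → X
D(3): 3+7=10 → K
C(2): 2+7=9 → J
R(17): 17+7=24 → Y
N(13): 13+7=20 → U
A(0): 0+7=7 → H
X(23): 23+7=30≡4 → E
L(11): 11+7=18 → S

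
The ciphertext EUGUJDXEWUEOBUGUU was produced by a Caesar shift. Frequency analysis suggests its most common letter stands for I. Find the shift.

The most frequent ciphertext letter is U (appears 6 times).
U is position 20; I is position 8.
Shift = 12.

12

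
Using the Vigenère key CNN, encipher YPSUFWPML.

ACFWSJRZY

Repeat the key across the message: CNNCNNCNN
Y(24)+C(2): 26≡0 → A
P(15)+N(13): 28≡2 → C
S(18)+N(13): 31≡5 → F
U(20)+C(2): 22 → W
F(5)+N(13): 18 → S
W(22)+N(13): 35≡9 → J
P(15)+C(2): 17 → R
M(12)+N(13): 25 → Z
L(11)+N(13): 24 → Y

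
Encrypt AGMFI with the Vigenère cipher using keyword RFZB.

RLLGZ

Repeat the key across the message: RFZBR
A(0)+R(17): 17 → R
G(6)+F(5): 11 → L
M(12)+Z(25): 37≡11 → L
F(5)+B(1): 6 → G
I(8)+R(17): 25 → Z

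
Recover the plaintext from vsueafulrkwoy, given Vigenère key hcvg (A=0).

Repeat the key across the ciphertext: hcvghcvghcvgh
v(21)−h(7): 14 → o
s(18)−c(2): 16 → q
u(20)−v(21): -1≡25 → z
e(4)−g(6): -2≡24 → y
a(0)−h(7): -7≡19 → t
f(5)−c(2): 3 → d
u(20)−v(21): -1≡25 → z
l(11)−g(6): 5 → f
r(17)−h(7): 10 → k
k(10)−c(2): 8 → i
w(22)−v(21): 1 → b
o(14)−g(6): 8 → i
y(24)−h(7): 17 → r

oqzytdzfkibir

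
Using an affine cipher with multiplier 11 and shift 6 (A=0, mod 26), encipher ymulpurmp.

kisxpslip

y(24): 11·24+6=270≡10 → k
m(12): 11·12+6=138≡8 → i
u(20): 11·20+6=226≡18 → s
l(11): 11·11+6=127≡23 → x
p(15): 11·15+6=171≡15 → p
u(20): 11·20+6=226≡18 → s
r(17): 11·17+6=193≡11 → l
m(12): 11·12+6=138≡8 → i
p(15): 11·15+6=171≡15 → p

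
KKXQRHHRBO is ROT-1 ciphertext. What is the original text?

JJWPQGGQAN

K(10): 10−1=9 → J
K(10): 10−1=9 → J
X(23): 23−1=22 → W
Q(16): 16−1=15 → P
R(17): 17−1=16 → Q
H(7): 7−1=6 → G
H(7): 7−1=6 → G
R(17): 17−1=16 → Q
B(1): 1−1=0 → A
O(14): 14−1=13 → N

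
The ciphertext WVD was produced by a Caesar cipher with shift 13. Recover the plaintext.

JIQ

W(22): 22−13=9 → J
V(21): 21−13=8 → I
D(3): 3−13=-10≡16 → Q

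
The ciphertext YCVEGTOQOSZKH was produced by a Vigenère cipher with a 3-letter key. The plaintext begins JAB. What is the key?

Subtract each crib letter from the matching ciphertext letter (mod 26):
Y(24)−J(9)=15 → P
C(2)−A(0)=2 → C
V(21)−B(1)=20 → U

PCU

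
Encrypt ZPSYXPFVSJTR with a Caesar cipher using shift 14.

Z(25): 25+14=39≡13 → N
P(15): 15+14=29≡3 → D
S(18): 18+14=32≡6 → G
Y(24): 24+14=38≡12 → M
X(23): 23+14=37≡11 → L
P(15): 15+14=29≡3 → D
F(5): 5+14=19 → T
V(21): 21+14=35≡9 → J
S(18): 18+14=32≡6 → G
J(9): 9+14=23 → X
T(19): 19+14=33≡7 → H
R(17): 17+14=31≡5 → F

NDGMLDTJGXHF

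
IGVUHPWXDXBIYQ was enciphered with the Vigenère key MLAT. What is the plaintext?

Repeat the key across the ciphertext: MLATMLATMLATML
I(8)−M(12): -4≡22 → W
G(6)−L(11): -5≡21 → V
V(21)−A(0): 21 → V
U(20)−T(19): 1 → B
H(7)−M(12): -5≡21 → V
P(15)−L(11): 4 → E
W(22)−A(0): 22 → W
X(23)−T(19): 4 → E
D(3)−M(12): -9≡17 → R
X(23)−L(11): 12 → M
B(1)−A(0): 1 → B
I(8)−T(19): -11≡15 → P
Y(24)−M(12): 12 → M
Q(16)−L(11): 5 → F

WVVBVEWERMBPMF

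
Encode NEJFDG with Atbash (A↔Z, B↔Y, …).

MVQUWT

N(13) → M(12)
E(4) → V(21)
J(9) → Q(16)
F(5) → U(20)
D(3) → W(22)
G(6) → T(19)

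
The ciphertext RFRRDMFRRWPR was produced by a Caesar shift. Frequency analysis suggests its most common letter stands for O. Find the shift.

The most frequent ciphertext letter is R (appears 6 times).
R is position 17; O is position 14.
Shift = 3.

3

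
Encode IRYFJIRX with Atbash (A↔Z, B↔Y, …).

I(8) → R(17)
R(17) → I(8)
Y(24) → B(1)
F(5) → U(20)
J(9) → Q(16)
I(8) → R(17)
R(17) → I(8)
X(23) → C(2)

RIBUQRIC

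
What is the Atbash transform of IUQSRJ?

RFJHIQ

I(8) → R(17)
U(20) → F(5)
Q(16) → J(9)
S(18) → H(7)
R(17) → I(8)
J(9) → Q(16)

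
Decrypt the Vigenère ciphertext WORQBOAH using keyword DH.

Repeat the key across the ciphertext: DHDHDHDH
W(22)−D(3): 19 → T
O(14)−H(7): 7 → H
R(17)−D(3): 14 → O
Q(16)−H(7): 9 → J
B(1)−D(3): -2≡24 → Y
O(14)−H(7): 7 → H
A(0)−D(3): -3≡23 → X
H(7)−H(7): 0 → A

THOJYHXA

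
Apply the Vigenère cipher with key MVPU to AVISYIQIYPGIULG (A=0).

MQXMKDFCKKVCGGV

Repeat the key across the message: MVPUMVPUMVPUMVP
A(0)+M(12): 12 → M
V(21)+V(21): 42≡16 → Q
I(8)+P(15): 23 → X
S(18)+U(20): 38≡12 → M
Y(24)+M(12): 36≡10 → K
I(8)+V(21): 29≡3 → D
Q(16)+P(15): 31≡5 → F
I(8)+U(20): 28≡2 → C
Y(24)+M(12): 36≡10 → K
P(15)+V(21): 36≡10 → K
G(6)+P(15): 21 → V
I(8)+U(20): 28≡2 → C
U(20)+M(12): 32≡6 → G
L(11)+V(21): 32≡6 → G
G(6)+P(15): 21 → V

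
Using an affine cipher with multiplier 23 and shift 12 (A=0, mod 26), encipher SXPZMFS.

S(18): 23·18+12=426≡10 → K
X(23): 23·23+12=541≡21 → V
P(15): 23·15+12=357≡19 → T
Z(25): 23·25+12=587≡15 → P
M(12): 23·12+12=288≡2 → C
F(5): 23·5+12=127≡23 → X
S(18): 23·18+12=426≡10 → K

KVTPCXK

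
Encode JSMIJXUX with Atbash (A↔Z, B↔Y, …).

QHNRQCFC

J(9) → Q(16)
S(18) → H(7)
M(12) → N(13)
I(8) → R(17)
J(9) → Q(16)
X(23) → C(2)
U(20) → F(5)
X(23) → C(2)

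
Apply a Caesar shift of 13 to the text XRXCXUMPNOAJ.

X(23): 23+13=36≡10 → K
R(17): 17+13=30≡4 → E
X(23): 23+13=36≡10 → K
C(2): 2+13=15 → P
X(23): 23+13=36≡10 → K
U(20): 20+13=33≡7 → H
M(12): 12+13=25 → Z
P(15): 15+13=28≡2 → C
N(13): 13+13=26≡0 → A
O(14): 14+13=27≡1 → B
A(0): 0+13=13 → N
J(9): 9+13=22 → W

KEKPKHZCABNW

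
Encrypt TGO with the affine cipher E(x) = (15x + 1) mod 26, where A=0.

T(19): 15·19+1=286≡0 → A
G(6): 15·6+1=91≡13 → N
O(14): 15·14+1=211≡3 → D

AND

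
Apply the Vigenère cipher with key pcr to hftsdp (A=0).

Repeat the key across the message: pcrpcr
h(7)+p(15): 22 → w
f(5)+c(2): 7 → h
t(19)+r(17): 36≡10 → k
s(18)+p(15): 33≡7 → h
d(3)+c(2): 5 → f
p(15)+r(17): 32≡6 → g

whkhfg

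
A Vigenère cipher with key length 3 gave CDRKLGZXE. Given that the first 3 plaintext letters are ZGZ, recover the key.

DXS

Subtract each crib letter from the matching ciphertext letter (mod 26):
C(2)−Z(25)=-23≡3 → D
D(3)−G(6)=-3≡23 → X
R(17)−Z(25)=-8≡18 → S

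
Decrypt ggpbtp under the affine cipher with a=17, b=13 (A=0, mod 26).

vvukiu

The inverse of 17 mod 26 is 23, since 17·23=391≡1. Apply D(y)=23·(y−13) mod 26:
g(6): 23·(6−13)=-161≡21 → v
g(6): 23·(6−13)=-161≡21 → v
p(15): 23·(15−13)=46≡20 → u
b(1): 23·(1−13)=-276≡10 → k
t(19): 23·(19−13)=138≡8 → i
p(15): 23·(15−13)=46≡20 → u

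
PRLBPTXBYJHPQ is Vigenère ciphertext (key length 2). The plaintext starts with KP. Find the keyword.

Subtract each crib letter from the matching ciphertext letter (mod 26):
P(15)−K(10)=5 → F
R(17)−P(15)=2 → C

FC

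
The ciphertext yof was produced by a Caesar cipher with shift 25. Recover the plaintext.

zpg

y(24): 24−25=-1≡25 → z
o(14): 14−25=-11≡15 → p
f(5): 5−25=-20≡6 → g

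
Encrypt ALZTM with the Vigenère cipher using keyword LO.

Repeat the key across the message: LOLOL
A(0)+L(11): 11 → L
L(11)+O(14): 25 → Z
Z(25)+L(11): 36≡10 → K
T(19)+O(14): 33≡7 → H
M(12)+L(11): 23 → X

LZKHX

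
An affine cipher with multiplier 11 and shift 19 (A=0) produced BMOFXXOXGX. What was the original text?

The inverse of 11 mod 26 is 19, since 11·19=209≡1. Apply D(y)=19·(y−19) mod 26:
B(1): 19·(1−19)=-342≡22 → W
M(12): 19·(12−19)=-133≡23 → X
O(14): 19·(14−19)=-95≡9 → J
F(5): 19·(5−19)=-266≡20 → U
X(23): 19·(23−19)=76≡24 → Y
X(23): 19·(23−19)=76≡24 → Y
O(14): 19·(14−19)=-95≡9 → J
X(23): 19·(23−19)=76≡24 → Y
G(6): 19·(6−19)=-247≡13 → N
X(23): 19·(23−19)=76≡24 → Y

WXJUYYJYNY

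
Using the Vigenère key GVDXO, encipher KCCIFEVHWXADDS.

QXFFTKQKTLGYGP

Repeat the key across the message: GVDXOGVDXOGVDX
K(10)+G(6): 16 → Q
C(2)+V(21): 23 → X
C(2)+D(3): 5 → F
I(8)+X(23): 31≡5 → F
F(5)+O(14): 19 → T
E(4)+G(6): 10 → K
V(21)+V(21): 42≡16 → Q
H(7)+D(3): 10 → K
W(22)+X(23): 45≡19 → T
X(23)+O(14): 37≡11 → L
A(0)+G(6): 6 → G
D(3)+V(21): 24 → Y
D(3)+D(3): 6 → G
S(18)+X(23): 41≡15 → P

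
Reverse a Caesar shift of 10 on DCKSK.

D(3): 3−10=-7≡19 → T
C(2): 2−10=-8≡18 → S
K(10): 10−10=0 → A
S(18): 18−10=8 → I
K(10): 10−10=0 → A

TSAIA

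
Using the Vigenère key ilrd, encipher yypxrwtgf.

Repeat the key across the message: ilrdilrdi
y(24)+i(8): 32≡6 → g
y(24)+l(11): 35≡9 → j
p(15)+r(17): 32≡6 → g
x(23)+d(3): 26≡0 → a
r(17)+i(8): 25 → z
w(22)+l(11): 33≡7 → h
t(19)+r(17): 36≡10 → k
g(6)+d(3): 9 → j
f(5)+i(8): 13 → n

gjgazhkjn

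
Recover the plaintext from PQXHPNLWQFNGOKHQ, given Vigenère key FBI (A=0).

KPPCOFGVIAMYJJZL

Repeat the key across the ciphertext: FBIFBIFBIFBIFBIF
P(15)−F(5): 10 → K
Q(16)−B(1): 15 → P
X(23)−I(8): 15 → P
H(7)−F(5): 2 → C
P(15)−B(1): 14 → O
N(13)−I(8): 5 → F
L(11)−F(5): 6 → G
W(22)−B(1): 21 → V
Q(16)−I(8): 8 → I
F(5)−F(5): 0 → A
N(13)−B(1): 12 → M
G(6)−I(8): -2≡24 → Y
O(14)−F(5): 9 → J
K(10)−B(1): 9 → J
H(7)−I(8): -1≡25 → Z
Q(16)−F(5): 11 → L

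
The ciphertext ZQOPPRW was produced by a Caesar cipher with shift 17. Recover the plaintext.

IZXYYAF

Z(25): 25−17=8 → I
Q(16): 16−17=-1≡25 → Z
O(14): 14−17=-3≡23 → X
P(15): 15−17=-2≡24 → Y
P(15): 15−17=-2≡24 → Y
R(17): 17−17=0 → A
W(22): 22−17=5 → F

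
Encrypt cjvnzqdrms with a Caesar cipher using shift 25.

biumypcqlr

c(2): 2+25=27≡1 → b
j(9): 9+25=34≡8 → i
v(21): 21+25=46≡20 → u
n(13): 13+25=38≡12 → m
z(25): 25+25=50≡24 → y
q(16): 16+25=41≡15 → p
d(3): 3+25=28≡2 → c
r(17): 17+25=42≡16 → q
m(12): 12+25=37≡11 → l
s(18): 18+25=43≡17 → r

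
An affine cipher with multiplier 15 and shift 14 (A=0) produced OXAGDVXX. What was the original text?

The inverse of 15 mod 26 is 7, since 15·7=105≡1. Apply D(y)=7·(y−14) mod 26:
O(14): 7·(14−14)=0 → A
X(23): 7·(23−14)=63≡11 → L
A(0): 7·(0−14)=-98≡6 → G
G(6): 7·(6−14)=-56≡22 → W
D(3): 7·(3−14)=-77≡1 → B
V(21): 7·(21−14)=49≡23 → X
X(23): 7·(23−14)=63≡11 → L
X(23): 7·(23−14)=63≡11 → L

ALGWBXLL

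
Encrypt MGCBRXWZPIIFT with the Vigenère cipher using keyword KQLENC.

WWNFEZGPAMVHD

Repeat the key across the message: KQLENCKQLENCK
M(12)+K(10): 22 → W
G(6)+Q(16): 22 → W
C(2)+L(11): 13 → N
B(1)+E(4): 5 → F
R(17)+N(13): 30≡4 → E
X(23)+C(2): 25 → Z
W(22)+K(10): 32≡6 → G
Z(25)+Q(16): 41≡15 → P
P(15)+L(11): 26≡0 → A
I(8)+E(4): 12 → M
I(8)+N(13): 21 → V
F(5)+C(2): 7 → H
T(19)+K(10): 29≡3 → D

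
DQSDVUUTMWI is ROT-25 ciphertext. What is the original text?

D(3): 3−25=-22≡4 → E
Q(16): 16−25=-9≡17 → R
S(18): 18−25=-7≡19 → T
D(3): 3−25=-22≡4 → E
V(21): 21−25=-4≡22 → W
U(20): 20−25=-5≡21 → V
U(20): 20−25=-5≡21 → V
T(19): 19−25=-6≡20 → U
M(12): 12−25=-13≡13 → N
W(22): 22−25=-3≡23 → X
I(8): 8−25=-17≡9 → J

ERTEWVVUNXJ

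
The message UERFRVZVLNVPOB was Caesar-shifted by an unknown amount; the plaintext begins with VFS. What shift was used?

From the crib: U(20)−V(21)=-1≡25, so the shift is 25.

25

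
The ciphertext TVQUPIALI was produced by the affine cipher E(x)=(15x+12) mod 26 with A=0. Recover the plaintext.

XLCEVYUTY

The inverse of 15 mod 26 is 7, since 15·7=105≡1. Apply D(y)=7·(y−12) mod 26:
T(19): 7·(19−12)=49≡23 → X
V(21): 7·(21−12)=63≡11 → L
Q(16): 7·(16−12)=28≡2 → C
U(20): 7·(20−12)=56≡4 → E
P(15): 7·(15−12)=21 → V
I(8): 7·(8−12)=-28≡24 → Y
A(0): 7·(0−12)=-84≡20 → U
L(11): 7·(11−12)=-7≡19 → T
I(8): 7·(8−12)=-28≡24 → Y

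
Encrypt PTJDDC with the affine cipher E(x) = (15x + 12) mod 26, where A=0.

DLRFFQ

P(15): 15·15+12=237≡3 → D
T(19): 15·19+12=297≡11 → L
J(9): 15·9+12=147≡17 → R
D(3): 15·3+12=57≡5 → F
D(3): 15·3+12=57≡5 → F
C(2): 15·2+12=42≡16 → Q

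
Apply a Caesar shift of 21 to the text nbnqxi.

iwilsd

n(13): 13+21=34≡8 → i
b(1): 1+21=22 → w
n(13): 13+21=34≡8 → i
q(16): 16+21=37≡11 → l
x(23): 23+21=44≡18 → s
i(8): 8+21=29≡3 → d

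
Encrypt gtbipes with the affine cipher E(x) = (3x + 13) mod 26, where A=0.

fsqlgzp

g(6): 3·6+13=31≡5 → f
t(19): 3·19+13=70≡18 → s
b(1): 3·1+13=16 → q
i(8): 3·8+13=37≡11 → l
p(15): 3·15+13=58≡6 → g
e(4): 3·4+13=25 → z
s(18): 3·18+13=67≡15 → p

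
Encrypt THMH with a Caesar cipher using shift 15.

T(19): 19+15=34≡8 → I
H(7): 7+15=22 → W
M(12): 12+15=27≡1 → B
H(7): 7+15=22 → W

IWBW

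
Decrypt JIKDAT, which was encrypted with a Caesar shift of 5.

EDFYVO

J(9): 9−5=4 → E
I(8): 8−5=3 → D
K(10): 10−5=5 → F
D(3): 3−5=-2≡24 → Y
A(0): 0−5=-5≡21 → V
T(19): 19−5=14 → O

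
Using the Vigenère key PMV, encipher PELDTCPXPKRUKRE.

Repeat the key across the message: PMVPMVPMVPMVPMV
P(15)+P(15): 30≡4 → E
E(4)+M(12): 16 → Q
L(11)+V(21): 32≡6 → G
D(3)+P(15): 18 → S
T(19)+M(12): 31≡5 → F
C(2)+V(21): 23 → X
P(15)+P(15): 30≡4 → E
X(23)+M(12): 35≡9 → J
P(15)+V(21): 36≡10 → K
K(10)+P(15): 25 → Z
R(17)+M(12): 29≡3 → D
U(20)+V(21): 41≡15 → P
K(10)+P(15): 25 → Z
R(17)+M(12): 29≡3 → D
E(4)+V(21): 25 → Z

EQGSFXEJKZDPZDZ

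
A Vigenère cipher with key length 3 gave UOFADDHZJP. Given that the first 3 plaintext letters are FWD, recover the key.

PSC

Subtract each crib letter from the matching ciphertext letter (mod 26):
U(20)−F(5)=15 → P
O(14)−W(22)=-8≡18 → S
F(5)−D(3)=2 → C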